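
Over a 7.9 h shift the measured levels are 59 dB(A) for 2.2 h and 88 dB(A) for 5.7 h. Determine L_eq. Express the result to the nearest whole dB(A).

87 dB(A)

The energy average is taken in the linear domain: L_eq = 10·log₁₀[(Σ tᵢ·10^(Lᵢ/10))/T], T = 7.9 h.
Σ tᵢ·10^(Lᵢ/10) = 2.2·10^(59/10) + 5.7·10^(88/10) = 3.598e+09.
L_eq = 10·log₁₀(3.598e+09/7.9) = 86.58 dB(A).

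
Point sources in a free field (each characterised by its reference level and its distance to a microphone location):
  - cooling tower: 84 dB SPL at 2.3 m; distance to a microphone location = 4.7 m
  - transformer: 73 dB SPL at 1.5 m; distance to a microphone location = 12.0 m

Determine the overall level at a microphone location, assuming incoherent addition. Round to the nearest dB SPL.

78 dB SPL

Apply inverse-square spreading to bring every level to the receiver, then sum 10^(L/10).
cooling tower: 84 − 20·log₁₀(4.7/2.3) = 84 − 6.21 = 77.79 dB SPL.
transformer: 73 − 20·log₁₀(12.0/1.5) = 73 − 18.06 = 54.94 dB SPL.
Σ 10^(L/10) = 6.047e+07 → L_total = 10·log₁₀(6.047e+07) = 77.82 dB SPL.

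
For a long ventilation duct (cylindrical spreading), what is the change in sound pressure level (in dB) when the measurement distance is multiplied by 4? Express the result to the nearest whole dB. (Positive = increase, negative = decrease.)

-6 dB

A line source loses 3 dB per doubling of distance; generally ΔL = −10·log₁₀(r₂/r₁).
ΔL = −10·log₁₀(4) = -6.02 dB.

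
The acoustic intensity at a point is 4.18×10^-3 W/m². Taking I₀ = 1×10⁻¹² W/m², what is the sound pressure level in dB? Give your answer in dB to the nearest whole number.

96 dB

L = 10·log₁₀(I/I₀) = 10·log₁₀(4.18×10^-3/10⁻¹²) = 10·log₁₀(4.18×10^9).
L = 10·(0.6212 + 9) = 96.21 dB.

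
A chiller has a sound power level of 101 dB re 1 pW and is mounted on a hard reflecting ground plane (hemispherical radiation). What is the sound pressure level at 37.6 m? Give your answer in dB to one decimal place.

61.5 dB

Free-field hemispherical radiation: L_p = L_w − 10·log₁₀(2π·r²), r = 37.6 m.
2π·r² = 8883 m², 10·log₁₀ of that is 39.486 dB.
L_p = 101 − 39.486 = 61.51 dB.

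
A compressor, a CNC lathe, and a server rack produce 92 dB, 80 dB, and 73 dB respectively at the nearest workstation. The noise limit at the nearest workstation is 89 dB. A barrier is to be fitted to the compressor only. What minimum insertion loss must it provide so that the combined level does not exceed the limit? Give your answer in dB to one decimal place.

3.7 dB

The untreated sources together contribute 10^(80/10) + 10^(73/10) = 1.200e+08, i.e. 80.79 dB.
To meet 89 dB overall, the treated compressor may contribute at most 10^(89/10) − 1.200e+08 = 6.744e+08, i.e. 88.29 dB.
So the compressor must be reduced from 92 to 88.29 dB: IL = 3.71 dB.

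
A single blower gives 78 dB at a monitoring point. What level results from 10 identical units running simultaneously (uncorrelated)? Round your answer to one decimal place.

N identical incoherent sources raise the level by 10·log₁₀ N.
L_total = 78 + 10·log₁₀(10) = 78 + 10.000 = 88.00 dB.

88.0 dB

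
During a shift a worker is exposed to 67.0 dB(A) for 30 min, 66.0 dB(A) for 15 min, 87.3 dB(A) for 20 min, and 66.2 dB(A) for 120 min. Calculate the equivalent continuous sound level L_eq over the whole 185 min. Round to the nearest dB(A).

78 dB(A)

L_eq = 10·log₁₀[(1/T)·Σ tᵢ·10^(Lᵢ/10)] with T = 185 min.
Σ tᵢ·10^(Lᵢ/10) = 30·10^(67.0/10) + 15·10^(66.0/10) + 20·10^(87.3/10) + 120·10^(66.2/10) = 1.145e+10.
L_eq = 10·log₁₀(1.145e+10/185) = 77.92 dB(A).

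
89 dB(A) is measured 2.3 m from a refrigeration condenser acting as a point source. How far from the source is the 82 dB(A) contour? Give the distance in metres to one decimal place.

5.1 m

The 7.0 dB drop corresponds to a distance ratio of 10^(7.0/20) for a point source.
r₂ = 2.3·10^((89−82)/20) = 2.3·10^(7.0/20) = 5.15 m.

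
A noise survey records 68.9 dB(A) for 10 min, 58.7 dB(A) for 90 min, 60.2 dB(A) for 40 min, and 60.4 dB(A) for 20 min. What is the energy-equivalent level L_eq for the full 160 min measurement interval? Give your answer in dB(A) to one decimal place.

61.1 dB(A)

The energy average is taken in the linear domain: L_eq = 10·log₁₀[(Σ tᵢ·10^(Lᵢ/10))/T], T = 160 min.
Σ tᵢ·10^(Lᵢ/10) = 10·10^(68.9/10) + 90·10^(58.7/10) + 40·10^(60.2/10) + 20·10^(60.4/10) = 2.082e+08.
L_eq = 10·log₁₀(2.082e+08/160) = 61.14 dB(A).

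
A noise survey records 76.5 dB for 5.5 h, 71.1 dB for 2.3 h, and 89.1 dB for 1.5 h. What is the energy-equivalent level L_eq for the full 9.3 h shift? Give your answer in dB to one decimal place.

82.1 dB

The energy average is taken in the linear domain: L_eq = 10·log₁₀[(Σ tᵢ·10^(Lᵢ/10))/T], T = 9.3 h.
Σ tᵢ·10^(Lᵢ/10) = 5.5·10^(76.5/10) + 2.3·10^(71.1/10) + 1.5·10^(89.1/10) = 1.495e+09.
L_eq = 10·log₁₀(1.495e+09/9.3) = 82.06 dB.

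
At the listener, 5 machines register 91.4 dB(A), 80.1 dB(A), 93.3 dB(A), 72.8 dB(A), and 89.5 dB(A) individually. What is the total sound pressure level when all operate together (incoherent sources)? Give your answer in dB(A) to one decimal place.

96.6 dB(A)

Incoherent sources combine by intensity addition: L_total = 10·log₁₀(Σ 10^(L_i/10)).
Σ 10^(L/10) = 10^(91.4/10) + 10^(80.1/10) + 10^(93.3/10) + 10^(72.8/10) + 10^(89.5/10) = 4.531e+09.
L_total = 10·log₁₀(4.531e+09) = 96.56 dB(A).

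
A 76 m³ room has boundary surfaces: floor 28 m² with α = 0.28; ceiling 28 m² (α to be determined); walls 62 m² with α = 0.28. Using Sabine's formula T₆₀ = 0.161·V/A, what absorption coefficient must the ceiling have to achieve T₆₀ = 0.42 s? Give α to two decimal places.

Required total absorption A = 0.161·76/0.42 = 29.13 m².
Absorption from the other surfaces = 28·0.28 + 62·0.28 = 25.20 m², so the ceiling must supply 3.93 m² over 28 m².
α = 3.93/28 = 0.140.

0.14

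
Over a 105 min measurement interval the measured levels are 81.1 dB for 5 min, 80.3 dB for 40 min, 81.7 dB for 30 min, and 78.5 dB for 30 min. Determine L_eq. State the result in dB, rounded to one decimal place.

Weight each interval's intensity by its duration and average over T = 105 min:
Σ tᵢ·10^(Lᵢ/10) = 5·10^(81.1/10) + 40·10^(80.3/10) + 30·10^(81.7/10) + 30·10^(78.5/10) = 1.149e+10.
L_eq = 10·log₁₀(1.149e+10/105) = 80.39 dB.

80.4 dB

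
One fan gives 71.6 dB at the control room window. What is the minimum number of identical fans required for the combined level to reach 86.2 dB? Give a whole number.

29

Need L₁ + 10·log₁₀ N ≥ 86.2, i.e. log₁₀ N ≥ 1.46.
N ≥ 10^(14.6/10) = 28.840, so N = 29.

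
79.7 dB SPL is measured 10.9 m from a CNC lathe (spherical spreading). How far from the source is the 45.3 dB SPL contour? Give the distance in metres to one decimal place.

Point-source spreading drops the level by 20·log₁₀(r₂/r₁); inverting, r₂/r₁ = 10^(ΔL/20).
r₂ = 10.9·10^((79.7−45.3)/20) = 10.9·10^(34.4/20) = 572.04 m.

572.0 m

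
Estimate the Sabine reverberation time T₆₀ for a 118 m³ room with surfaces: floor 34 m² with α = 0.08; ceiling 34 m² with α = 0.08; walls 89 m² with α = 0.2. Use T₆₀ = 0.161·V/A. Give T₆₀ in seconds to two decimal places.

Summing Sᵢαᵢ: 34·0.08 + 34·0.08 + 89·0.2 = 23.24 m².
T₆₀ = 0.161·V/A = 0.161·118/23.24 = 0.817 s.

0.82 s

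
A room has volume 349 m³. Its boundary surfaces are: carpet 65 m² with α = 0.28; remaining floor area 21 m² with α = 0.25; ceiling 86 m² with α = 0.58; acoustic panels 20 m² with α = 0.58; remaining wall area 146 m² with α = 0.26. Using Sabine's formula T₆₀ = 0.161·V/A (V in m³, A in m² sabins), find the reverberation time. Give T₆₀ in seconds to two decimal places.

A = Σ Sᵢαᵢ = 65·0.28 + 21·0.25 + 86·0.58 + 20·0.58 + 146·0.26 = 122.89 m².
T₆₀ = 0.161·V/A = 0.161·349/122.89 = 0.457 s.

0.46 s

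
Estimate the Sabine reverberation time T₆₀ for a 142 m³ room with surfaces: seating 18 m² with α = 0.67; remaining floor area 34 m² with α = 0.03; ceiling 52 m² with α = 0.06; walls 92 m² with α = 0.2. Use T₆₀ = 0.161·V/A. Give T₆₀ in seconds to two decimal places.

A = Σ Sᵢαᵢ = 18·0.67 + 34·0.03 + 52·0.06 + 92·0.2 = 34.60 m².
T₆₀ = 0.161 × 142 / 34.60 = 0.661 s.

0.66 s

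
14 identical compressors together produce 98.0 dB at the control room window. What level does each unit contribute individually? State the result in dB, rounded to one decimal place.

14 equal contributions raise the level by 10·log₁₀ 14 = 11.461 dB, so each unit alone gives 98.0 − 11.461.

86.5 dB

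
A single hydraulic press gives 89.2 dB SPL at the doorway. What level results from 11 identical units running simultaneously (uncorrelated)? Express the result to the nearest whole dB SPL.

With 11 equal, uncorrelated contributions the intensity is 11× that of one unit, giving a rise of 10·log₁₀ 11.
L_total = 89.2 + 10·log₁₀(11) = 89.2 + 10.414 = 99.61 dB SPL.

100 dB SPL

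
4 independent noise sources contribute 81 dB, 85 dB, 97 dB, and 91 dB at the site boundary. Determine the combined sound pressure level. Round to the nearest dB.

For uncorrelated sources the intensities add, so convert each level to linear form, sum, and take 10·log₁₀ of the total.
Σ 10^(L/10) = 10^(81/10) + 10^(85/10) + 10^(97/10) + 10^(91/10) = 6.713e+09.
L_total = 10·log₁₀(6.713e+09) = 98.27 dB.

98 dB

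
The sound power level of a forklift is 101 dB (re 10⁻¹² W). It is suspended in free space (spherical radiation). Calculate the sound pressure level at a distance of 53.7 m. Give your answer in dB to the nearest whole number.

L_p = L_w − 10·log₁₀(4π·r²) with r = 53.7 m.
4π·r² = 3.624e+04 m², 10·log₁₀ of that is 45.592 dB.
L_p = 101 − 45.592 = 55.41 dB.

55 dB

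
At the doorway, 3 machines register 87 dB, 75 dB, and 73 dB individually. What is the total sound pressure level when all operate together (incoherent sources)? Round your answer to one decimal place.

87.4 dB

Incoherent sources combine by intensity addition: L_total = 10·log₁₀(Σ 10^(L_i/10)).
Σ 10^(L/10) = 10^(87/10) + 10^(75/10) + 10^(73/10) = 5.528e+08.
L_total = 10·log₁₀(5.528e+08) = 87.43 dB.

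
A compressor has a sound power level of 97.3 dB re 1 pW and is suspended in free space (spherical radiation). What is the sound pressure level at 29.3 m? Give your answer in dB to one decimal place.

L_p = L_w − 10·log₁₀(4π·r²) with r = 29.3 m.
4π·r² = 1.079e+04 m², 10·log₁₀ of that is 40.329 dB.
L_p = 97.3 − 40.329 = 56.97 dB.

57.0 dB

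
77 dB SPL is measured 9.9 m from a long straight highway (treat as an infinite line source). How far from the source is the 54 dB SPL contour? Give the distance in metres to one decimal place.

The 23.0 dB drop corresponds to a distance ratio of 10^(23.0/10) for a line source.
r₂ = 9.9·10^((77−54)/10) = 9.9·10^(23.0/10) = 1975.31 m.

1975.3 m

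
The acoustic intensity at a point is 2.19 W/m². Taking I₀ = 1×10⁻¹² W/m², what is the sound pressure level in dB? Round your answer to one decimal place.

123.4 dB

L = 10·log₁₀(I/I₀) = 10·log₁₀(2.19/10⁻¹²) = 10·log₁₀(2.19×10^12).
L = 10·(0.3404 + 12) = 123.40 dB.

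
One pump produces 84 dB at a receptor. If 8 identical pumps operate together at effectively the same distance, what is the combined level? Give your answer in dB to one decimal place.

N identical incoherent sources raise the level by 10·log₁₀ N.
L_total = 84 + 10·log₁₀(8) = 84 + 9.031 = 93.03 dB.

93.0 dB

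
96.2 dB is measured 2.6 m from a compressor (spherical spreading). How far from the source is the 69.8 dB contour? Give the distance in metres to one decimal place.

The 26.4 dB drop corresponds to a distance ratio of 10^(26.4/20) for a point source.
r₂ = 2.6·10^((96.2−69.8)/20) = 2.6·10^(26.4/20) = 54.32 m.

54.3 m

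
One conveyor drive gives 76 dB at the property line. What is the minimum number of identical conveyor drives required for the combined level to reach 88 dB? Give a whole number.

The shortfall is 88 − 76 = 12.0 dB, and N units add 10·log₁₀ N, so need 10·log₁₀ N ≥ 12.0.
N ≥ 10^(12.0/10) = 15.849, so N = 16.

16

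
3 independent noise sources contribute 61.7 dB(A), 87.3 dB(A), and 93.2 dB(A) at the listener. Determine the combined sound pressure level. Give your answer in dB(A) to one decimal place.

94.2 dB(A)

Incoherent sources combine by intensity addition: L_total = 10·log₁₀(Σ 10^(L_i/10)).
Σ 10^(L/10) = 10^(61.7/10) + 10^(87.3/10) + 10^(93.2/10) = 2.628e+09.
L_total = 10·log₁₀(2.628e+09) = 94.20 dB(A).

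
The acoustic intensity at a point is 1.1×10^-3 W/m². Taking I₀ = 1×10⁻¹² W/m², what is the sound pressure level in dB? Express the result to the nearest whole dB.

90 dB

Dividing by I₀ shifts the exponent by 12: I/I₀ = 1.1×10^9.
L = 10·(0.0414 + 9) = 90.41 dB.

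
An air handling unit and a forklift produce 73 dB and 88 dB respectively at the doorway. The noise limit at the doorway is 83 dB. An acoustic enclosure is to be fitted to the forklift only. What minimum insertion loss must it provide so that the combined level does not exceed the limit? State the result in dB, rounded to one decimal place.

Everything except the forklift sums to 10^(73/10) = 1.995e+07 in linear terms, 73.00 dB.
To meet 83 dB overall, the treated forklift may contribute at most 10^(83/10) − 1.995e+07 = 1.796e+08, i.e. 82.54 dB.
Required insertion loss = 88 − 82.54 = 5.46 dB.

5.5 dB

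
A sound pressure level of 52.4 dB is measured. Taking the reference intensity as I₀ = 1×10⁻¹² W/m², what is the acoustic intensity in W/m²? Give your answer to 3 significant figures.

I = I₀·10^(L/10) = 10⁻¹² × 10^(52.4/10) = 10^(-6.760).

1.74e-07 W/m²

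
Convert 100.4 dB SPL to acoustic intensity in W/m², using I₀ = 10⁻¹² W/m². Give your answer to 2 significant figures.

0.011 W/m²

I/I₀ = 10^(100.4/10) = 1.096e+10, so I = 1.096e+10 × 10⁻¹² W/m².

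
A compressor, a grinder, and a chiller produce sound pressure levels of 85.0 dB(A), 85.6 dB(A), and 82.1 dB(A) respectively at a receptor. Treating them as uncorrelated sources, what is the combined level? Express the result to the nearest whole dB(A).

89 dB(A)

For uncorrelated sources the intensities add, so convert each level to linear form, sum, and take 10·log₁₀ of the total.
Σ 10^(L/10) = 10^(85.0/10) + 10^(85.6/10) + 10^(82.1/10) = 8.415e+08.
L_total = 10·log₁₀(8.415e+08) = 89.25 dB(A).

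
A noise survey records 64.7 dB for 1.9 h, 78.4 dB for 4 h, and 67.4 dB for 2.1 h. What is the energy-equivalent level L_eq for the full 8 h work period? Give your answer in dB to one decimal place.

75.7 dB

Weight each interval's intensity by its duration and average over T = 8 h:
Σ tᵢ·10^(Lᵢ/10) = 1.9·10^(64.7/10) + 4·10^(78.4/10) + 2.1·10^(67.4/10) = 2.939e+08.
L_eq = 10·log₁₀(2.939e+08/8) = 75.65 dB.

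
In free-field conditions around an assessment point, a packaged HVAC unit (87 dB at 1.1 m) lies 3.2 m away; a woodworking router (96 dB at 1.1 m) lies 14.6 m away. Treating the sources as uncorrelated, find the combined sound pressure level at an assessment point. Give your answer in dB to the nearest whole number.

79 dB

Propagate each source to the receiver with L = L_ref − 20·log₁₀(r/r_ref), then add intensities.
packaged HVAC unit: 87 − 20·log₁₀(3.2/1.1) = 87 − 9.28 = 77.72 dB.
woodworking router: 96 − 20·log₁₀(14.6/1.1) = 96 − 22.46 = 73.54 dB.
Σ 10^(L/10) = 8.182e+07 → L_total = 10·log₁₀(8.182e+07) = 79.13 dB.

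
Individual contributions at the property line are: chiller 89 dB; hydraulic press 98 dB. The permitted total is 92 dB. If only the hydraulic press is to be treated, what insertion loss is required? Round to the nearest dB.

Everything except the hydraulic press sums to 10^(89/10) = 7.943e+08 in linear terms, 89.00 dB.
To meet 92 dB overall, the treated hydraulic press may contribute at most 10^(92/10) − 7.943e+08 = 7.906e+08, i.e. 88.98 dB.
Required insertion loss = 98 − 88.98 = 9.02 dB.

9 dB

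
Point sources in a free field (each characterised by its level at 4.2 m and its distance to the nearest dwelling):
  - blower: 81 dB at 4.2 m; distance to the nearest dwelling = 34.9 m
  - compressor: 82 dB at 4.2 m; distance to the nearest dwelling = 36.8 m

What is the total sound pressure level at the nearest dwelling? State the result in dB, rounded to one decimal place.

First find each source's level at the receiver (point-source: −20·log₁₀(r/r_ref)), then combine on an intensity basis.
blower: 81 − 20·log₁₀(34.9/4.2) = 81 − 18.39 = 62.61 dB.
compressor: 82 − 20·log₁₀(36.8/4.2) = 82 − 18.85 = 63.15 dB.
Σ 10^(L/10) = 3.888e+06 → L_total = 10·log₁₀(3.888e+06) = 65.90 dB.

65.9 dB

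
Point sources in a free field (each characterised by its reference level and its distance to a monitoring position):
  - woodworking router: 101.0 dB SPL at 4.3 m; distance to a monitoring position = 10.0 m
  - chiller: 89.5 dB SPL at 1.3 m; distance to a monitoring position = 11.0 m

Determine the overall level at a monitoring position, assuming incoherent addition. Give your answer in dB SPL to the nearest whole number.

First find each source's level at the receiver (point-source: −20·log₁₀(r/r_ref)), then combine on an intensity basis.
woodworking router: 101.0 − 20·log₁₀(10.0/4.3) = 101.0 − 7.33 = 93.67 dB SPL.
chiller: 89.5 − 20·log₁₀(11.0/1.3) = 89.5 − 18.55 = 70.95 dB SPL.
Σ 10^(L/10) = 2.340e+09 → L_total = 10·log₁₀(2.340e+09) = 93.69 dB SPL.

94 dB SPL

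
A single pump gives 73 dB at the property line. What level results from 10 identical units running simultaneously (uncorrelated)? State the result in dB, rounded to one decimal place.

N identical incoherent sources raise the level by 10·log₁₀ N.
L_total = 73 + 10·log₁₀(10) = 73 + 10.000 = 83.00 dB.

83.0 dB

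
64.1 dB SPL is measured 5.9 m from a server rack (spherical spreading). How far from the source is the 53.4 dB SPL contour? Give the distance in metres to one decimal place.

20.2 m

The 10.7 dB drop corresponds to a distance ratio of 10^(10.7/20) for a point source.
r₂ = 5.9·10^((64.1−53.4)/20) = 5.9·10^(10.7/20) = 20.22 m.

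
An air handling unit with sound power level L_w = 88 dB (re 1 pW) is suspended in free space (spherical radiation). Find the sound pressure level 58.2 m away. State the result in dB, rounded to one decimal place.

41.7 dB

Free-field spherical radiation: L_p = L_w − 10·log₁₀(4π·r²), r = 58.2 m.
4π·r² = 4.257e+04 m², 10·log₁₀ of that is 46.291 dB.
L_p = 88 − 46.291 = 41.71 dB.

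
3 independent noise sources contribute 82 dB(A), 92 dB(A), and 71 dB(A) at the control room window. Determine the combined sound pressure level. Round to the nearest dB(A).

92 dB(A)

For uncorrelated sources the intensities add, so convert each level to linear form, sum, and take 10·log₁₀ of the total.
Σ 10^(L/10) = 10^(82/10) + 10^(92/10) + 10^(71/10) = 1.756e+09.
L_total = 10·log₁₀(1.756e+09) = 92.45 dB(A).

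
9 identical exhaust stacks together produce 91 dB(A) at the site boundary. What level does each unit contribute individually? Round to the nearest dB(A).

81 dB(A)

For N identical incoherent sources L_total = L₁ + 10·log₁₀ N, so L₁ = 91 − 10·log₁₀(9) = 91 − 9.542.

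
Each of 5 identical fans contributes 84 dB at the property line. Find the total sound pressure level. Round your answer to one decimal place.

L_total = L₁ + 10·log₁₀ N for N identical incoherent sources.
L_total = 84 + 10·log₁₀(5) = 84 + 6.990 = 90.99 dB.

91.0 dB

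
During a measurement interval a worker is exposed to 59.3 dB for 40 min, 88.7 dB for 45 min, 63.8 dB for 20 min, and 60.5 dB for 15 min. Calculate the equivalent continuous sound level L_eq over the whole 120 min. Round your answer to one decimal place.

84.5 dB

Weight each interval's intensity by its duration and average over T = 120 min:
Σ tᵢ·10^(Lᵢ/10) = 40·10^(59.3/10) + 45·10^(88.7/10) + 20·10^(63.8/10) + 15·10^(60.5/10) = 3.346e+10.
L_eq = 10·log₁₀(3.346e+10/120) = 84.45 dB.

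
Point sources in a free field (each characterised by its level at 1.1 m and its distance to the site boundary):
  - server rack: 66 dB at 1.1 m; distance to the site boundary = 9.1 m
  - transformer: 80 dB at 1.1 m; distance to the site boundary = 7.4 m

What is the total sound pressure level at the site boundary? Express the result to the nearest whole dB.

Apply inverse-square spreading to bring every level to the receiver, then sum 10^(L/10).
server rack: 66 − 20·log₁₀(9.1/1.1) = 66 − 18.35 = 47.65 dB.
transformer: 80 − 20·log₁₀(7.4/1.1) = 80 − 16.56 = 63.44 dB.
Σ 10^(L/10) = 2.268e+06 → L_total = 10·log₁₀(2.268e+06) = 63.56 dB.

64 dB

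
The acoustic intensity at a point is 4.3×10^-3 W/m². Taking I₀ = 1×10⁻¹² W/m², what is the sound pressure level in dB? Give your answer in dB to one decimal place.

Dividing by I₀ shifts the exponent by 12: I/I₀ = 4.3×10^9.
L = 10·(0.6335 + 9) = 96.33 dB.

96.3 dB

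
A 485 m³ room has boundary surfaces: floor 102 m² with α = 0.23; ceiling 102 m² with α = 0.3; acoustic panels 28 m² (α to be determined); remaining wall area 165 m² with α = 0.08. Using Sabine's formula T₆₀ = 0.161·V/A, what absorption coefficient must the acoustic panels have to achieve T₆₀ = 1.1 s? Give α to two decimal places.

Required total absorption A = 0.161·485/1.1 = 70.99 m².
Absorption from the other surfaces = 102·0.23 + 102·0.3 + 165·0.08 = 67.26 m², so the acoustic panels must supply 3.73 m² over 28 m².
α = 3.73/28 = 0.133.

0.13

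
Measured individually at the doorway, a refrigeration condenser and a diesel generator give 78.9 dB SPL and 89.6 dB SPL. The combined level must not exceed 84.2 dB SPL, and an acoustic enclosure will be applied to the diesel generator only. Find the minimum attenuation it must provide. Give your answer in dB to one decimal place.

Fixed contribution from the other source: Σ 10^(L/10) = 10^(78.9/10) = 7.762e+07 (78.90 dB SPL).
To meet 84.2 dB SPL overall, the treated diesel generator may contribute at most 10^(84.2/10) − 7.762e+07 = 1.854e+08, i.e. 82.68 dB SPL.
So the diesel generator must be reduced from 89.6 to 82.68 dB SPL: IL = 6.92 dB.

6.9 dB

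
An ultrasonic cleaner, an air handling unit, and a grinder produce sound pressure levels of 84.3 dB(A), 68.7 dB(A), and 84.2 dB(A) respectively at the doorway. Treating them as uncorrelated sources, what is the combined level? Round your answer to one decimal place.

For uncorrelated sources the intensities add, so convert each level to linear form, sum, and take 10·log₁₀ of the total.
Σ 10^(L/10) = 10^(84.3/10) + 10^(68.7/10) + 10^(84.2/10) = 5.396e+08.
L_total = 10·log₁₀(5.396e+08) = 87.32 dB(A).

87.3 dB(A)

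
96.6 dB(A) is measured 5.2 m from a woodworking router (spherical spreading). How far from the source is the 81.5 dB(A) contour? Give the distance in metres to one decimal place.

Point-source spreading drops the level by 20·log₁₀(r₂/r₁); inverting, r₂/r₁ = 10^(ΔL/20).
r₂ = 5.2·10^((96.6−81.5)/20) = 5.2·10^(15.1/20) = 29.58 m.

29.6 m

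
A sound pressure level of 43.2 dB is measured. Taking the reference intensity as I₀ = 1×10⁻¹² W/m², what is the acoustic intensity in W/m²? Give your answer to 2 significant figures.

I/I₀ = 10^(43.2/10) = 2.089e+04, so I = 2.089e+04 × 10⁻¹² W/m².

2.1e-08 W/m²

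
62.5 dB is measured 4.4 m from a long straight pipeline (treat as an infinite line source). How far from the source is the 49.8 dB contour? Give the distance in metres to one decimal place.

81.9 m

The 12.7 dB drop corresponds to a distance ratio of 10^(12.7/10) for a line source.
r₂ = 4.4·10^((62.5−49.8)/10) = 4.4·10^(12.7/10) = 81.93 m.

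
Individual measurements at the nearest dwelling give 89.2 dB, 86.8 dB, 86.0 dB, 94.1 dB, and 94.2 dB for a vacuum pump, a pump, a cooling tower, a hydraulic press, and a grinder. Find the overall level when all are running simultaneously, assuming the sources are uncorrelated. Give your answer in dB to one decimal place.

For uncorrelated sources the intensities add, so convert each level to linear form, sum, and take 10·log₁₀ of the total.
Σ 10^(L/10) = 10^(89.2/10) + 10^(86.8/10) + 10^(86.0/10) + 10^(94.1/10) + 10^(94.2/10) = 6.909e+09.
L_total = 10·log₁₀(6.909e+09) = 98.39 dB.

98.4 dB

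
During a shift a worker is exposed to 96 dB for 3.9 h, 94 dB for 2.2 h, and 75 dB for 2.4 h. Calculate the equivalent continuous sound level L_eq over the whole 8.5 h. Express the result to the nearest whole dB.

Weight each interval's intensity by its duration and average over T = 8.5 h:
Σ tᵢ·10^(Lᵢ/10) = 3.9·10^(96/10) + 2.2·10^(94/10) + 2.4·10^(75/10) = 2.113e+10.
L_eq = 10·log₁₀(2.113e+10/8.5) = 93.95 dB.

94 dB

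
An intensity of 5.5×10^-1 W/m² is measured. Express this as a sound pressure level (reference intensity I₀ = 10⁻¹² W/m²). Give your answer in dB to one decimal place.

Dividing by I₀ shifts the exponent by 12: I/I₀ = 5.5×10^11.
L = 10·(0.7404 + 11) = 117.40 dB.

117.4 dB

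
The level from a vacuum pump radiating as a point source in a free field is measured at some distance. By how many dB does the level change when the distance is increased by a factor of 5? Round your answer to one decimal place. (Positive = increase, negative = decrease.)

-14.0 dB

A point source loses 6 dB per doubling of distance; generally ΔL = −20·log₁₀(r₂/r₁).
ΔL = −20·log₁₀(5) = -13.98 dB.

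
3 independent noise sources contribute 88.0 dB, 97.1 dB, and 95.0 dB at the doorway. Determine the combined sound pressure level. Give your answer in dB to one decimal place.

Incoherent sources combine by intensity addition: L_total = 10·log₁₀(Σ 10^(L_i/10)).
Σ 10^(L/10) = 10^(88.0/10) + 10^(97.1/10) + 10^(95.0/10) = 8.922e+09.
L_total = 10·log₁₀(8.922e+09) = 99.50 dB.

99.5 dB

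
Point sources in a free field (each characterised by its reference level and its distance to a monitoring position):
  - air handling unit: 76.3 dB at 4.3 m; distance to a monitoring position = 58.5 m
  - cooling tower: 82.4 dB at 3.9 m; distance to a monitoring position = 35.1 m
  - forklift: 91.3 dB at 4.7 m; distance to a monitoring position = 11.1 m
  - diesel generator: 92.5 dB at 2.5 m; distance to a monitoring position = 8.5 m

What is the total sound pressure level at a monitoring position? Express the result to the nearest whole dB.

86 dB

First find each source's level at the receiver (point-source: −20·log₁₀(r/r_ref)), then combine on an intensity basis.
air handling unit: 76.3 − 20·log₁₀(58.5/4.3) = 76.3 − 22.67 = 53.63 dB.
cooling tower: 82.4 − 20·log₁₀(35.1/3.9) = 82.4 − 19.08 = 63.32 dB.
forklift: 91.3 − 20·log₁₀(11.1/4.7) = 91.3 − 7.46 = 83.84 dB.
diesel generator: 92.5 − 20·log₁₀(8.5/2.5) = 92.5 − 10.63 = 81.87 dB.
Σ 10^(L/10) = 3.981e+08 → L_total = 10·log₁₀(3.981e+08) = 86.00 dB.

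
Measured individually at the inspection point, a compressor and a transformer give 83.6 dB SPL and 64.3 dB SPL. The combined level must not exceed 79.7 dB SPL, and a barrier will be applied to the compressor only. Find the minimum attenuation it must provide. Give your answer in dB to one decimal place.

4.0 dB

Everything except the compressor sums to 10^(64.3/10) = 2.692e+06 in linear terms, 64.30 dB SPL.
To meet 79.7 dB SPL overall, the treated compressor may contribute at most 10^(79.7/10) − 2.692e+06 = 9.063e+07, i.e. 79.57 dB SPL.
Required insertion loss = 83.6 − 79.57 = 4.03 dB.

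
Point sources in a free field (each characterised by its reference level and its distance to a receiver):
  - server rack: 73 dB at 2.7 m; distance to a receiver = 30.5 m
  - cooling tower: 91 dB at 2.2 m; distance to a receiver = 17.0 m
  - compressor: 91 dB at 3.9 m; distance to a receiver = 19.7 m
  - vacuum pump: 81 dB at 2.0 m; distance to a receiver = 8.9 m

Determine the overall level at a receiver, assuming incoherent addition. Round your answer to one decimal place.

78.9 dB

Propagate each source to the receiver with L = L_ref − 20·log₁₀(r/r_ref), then add intensities.
server rack: 73 − 20·log₁₀(30.5/2.7) = 73 − 21.06 = 51.94 dB.
cooling tower: 91 − 20·log₁₀(17.0/2.2) = 91 − 17.76 = 73.24 dB.
compressor: 91 − 20·log₁₀(19.7/3.9) = 91 − 14.07 = 76.93 dB.
vacuum pump: 81 − 20·log₁₀(8.9/2.0) = 81 − 12.97 = 68.03 dB.
Σ 10^(L/10) = 7.694e+07 → L_total = 10·log₁₀(7.694e+07) = 78.86 dB.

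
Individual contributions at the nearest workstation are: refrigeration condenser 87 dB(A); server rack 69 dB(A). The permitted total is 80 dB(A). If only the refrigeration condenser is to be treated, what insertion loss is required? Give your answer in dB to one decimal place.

7.4 dB

Fixed contribution from the other source: Σ 10^(L/10) = 10^(69/10) = 7.943e+06 (69.00 dB(A)).
To meet 80 dB(A) overall, the treated refrigeration condenser may contribute at most 10^(80/10) − 7.943e+06 = 9.206e+07, i.e. 79.64 dB(A).
So the refrigeration condenser must be reduced from 87 to 79.64 dB(A): IL = 7.36 dB.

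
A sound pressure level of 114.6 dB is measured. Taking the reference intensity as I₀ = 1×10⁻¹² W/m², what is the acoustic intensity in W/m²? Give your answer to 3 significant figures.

0.288 W/m²

I/I₀ = 10^(114.6/10) = 2.884e+11, so I = 2.884e+11 × 10⁻¹² W/m².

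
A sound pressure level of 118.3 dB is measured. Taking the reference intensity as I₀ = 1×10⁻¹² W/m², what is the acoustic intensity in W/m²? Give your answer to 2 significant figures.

0.68 W/m²

I/I₀ = 10^(118.3/10) = 6.761e+11, so I = 6.761e+11 × 10⁻¹² W/m².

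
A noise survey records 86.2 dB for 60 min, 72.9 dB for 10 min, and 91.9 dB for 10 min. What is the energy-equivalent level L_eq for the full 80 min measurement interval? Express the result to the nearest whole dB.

87 dB

The energy average is taken in the linear domain: L_eq = 10·log₁₀[(Σ tᵢ·10^(Lᵢ/10))/T], T = 80 min.
Σ tᵢ·10^(Lᵢ/10) = 60·10^(86.2/10) + 10·10^(72.9/10) + 10·10^(91.9/10) = 4.070e+10.
L_eq = 10·log₁₀(4.070e+10/80) = 87.06 dB.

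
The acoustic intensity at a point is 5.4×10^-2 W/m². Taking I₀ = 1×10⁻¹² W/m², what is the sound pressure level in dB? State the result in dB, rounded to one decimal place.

107.3 dB

I/I₀ = 5.4×10^-2/10⁻¹² = 5.4×10^10, and L = 10·log₁₀(I/I₀).
L = 10·(0.7324 + 10) = 107.32 dB.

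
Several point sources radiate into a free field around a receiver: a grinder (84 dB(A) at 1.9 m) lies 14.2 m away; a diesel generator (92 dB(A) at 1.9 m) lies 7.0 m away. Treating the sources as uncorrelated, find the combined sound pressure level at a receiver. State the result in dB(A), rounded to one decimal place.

80.8 dB(A)

Propagate each source to the receiver with L = L_ref − 20·log₁₀(r/r_ref), then add intensities.
grinder: 84 − 20·log₁₀(14.2/1.9) = 84 − 17.47 = 66.53 dB(A).
diesel generator: 92 − 20·log₁₀(7.0/1.9) = 92 − 11.33 = 80.67 dB(A).
Σ 10^(L/10) = 1.213e+08 → L_total = 10·log₁₀(1.213e+08) = 80.84 dB(A).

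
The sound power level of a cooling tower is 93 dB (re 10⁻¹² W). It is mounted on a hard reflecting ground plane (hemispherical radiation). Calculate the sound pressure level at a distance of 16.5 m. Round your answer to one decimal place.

60.7 dB

L_p = L_w − 10·log₁₀(2π·r²) with r = 16.5 m.
2π·r² = 1711 m², 10·log₁₀ of that is 32.331 dB.
L_p = 93 − 32.331 = 60.67 dB.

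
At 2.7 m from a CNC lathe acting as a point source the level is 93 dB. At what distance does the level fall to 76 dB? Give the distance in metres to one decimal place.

The 17.0 dB drop corresponds to a distance ratio of 10^(17.0/20) for a point source.
r₂ = 2.7·10^((93−76)/20) = 2.7·10^(17.0/20) = 19.11 m.

19.1 m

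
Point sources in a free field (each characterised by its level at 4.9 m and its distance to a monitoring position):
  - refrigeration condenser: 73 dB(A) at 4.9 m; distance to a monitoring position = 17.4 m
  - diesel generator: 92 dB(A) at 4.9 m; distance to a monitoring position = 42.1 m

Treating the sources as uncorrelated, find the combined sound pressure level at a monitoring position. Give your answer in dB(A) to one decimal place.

73.6 dB(A)

Apply inverse-square spreading to bring every level to the receiver, then sum 10^(L/10).
refrigeration condenser: 73 − 20·log₁₀(17.4/4.9) = 73 − 11.01 = 61.99 dB(A).
diesel generator: 92 − 20·log₁₀(42.1/4.9) = 92 − 18.68 = 73.32 dB(A).
Σ 10^(L/10) = 2.305e+07 → L_total = 10·log₁₀(2.305e+07) = 73.63 dB(A).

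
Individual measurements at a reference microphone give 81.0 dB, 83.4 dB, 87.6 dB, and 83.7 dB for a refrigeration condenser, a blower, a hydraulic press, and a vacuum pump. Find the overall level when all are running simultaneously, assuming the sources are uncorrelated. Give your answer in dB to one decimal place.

Incoherent sources combine by intensity addition: L_total = 10·log₁₀(Σ 10^(L_i/10)).
Σ 10^(L/10) = 10^(81.0/10) + 10^(83.4/10) + 10^(87.6/10) + 10^(83.7/10) = 1.155e+09.
L_total = 10·log₁₀(1.155e+09) = 90.62 dB.

90.6 dB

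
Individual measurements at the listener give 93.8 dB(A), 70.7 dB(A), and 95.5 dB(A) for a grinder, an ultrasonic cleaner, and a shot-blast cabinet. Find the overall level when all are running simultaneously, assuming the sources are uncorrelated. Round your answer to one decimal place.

Incoherent sources combine by intensity addition: L_total = 10·log₁₀(Σ 10^(L_i/10)).
Σ 10^(L/10) = 10^(93.8/10) + 10^(70.7/10) + 10^(95.5/10) = 5.959e+09.
L_total = 10·log₁₀(5.959e+09) = 97.75 dB(A).

97.8 dB(A)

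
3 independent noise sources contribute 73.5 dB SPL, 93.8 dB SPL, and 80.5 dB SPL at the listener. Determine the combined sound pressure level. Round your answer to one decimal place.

94.0 dB SPL

Incoherent sources combine by intensity addition: L_total = 10·log₁₀(Σ 10^(L_i/10)).
Σ 10^(L/10) = 10^(73.5/10) + 10^(93.8/10) + 10^(80.5/10) = 2.533e+09.
L_total = 10·log₁₀(2.533e+09) = 94.04 dB SPL.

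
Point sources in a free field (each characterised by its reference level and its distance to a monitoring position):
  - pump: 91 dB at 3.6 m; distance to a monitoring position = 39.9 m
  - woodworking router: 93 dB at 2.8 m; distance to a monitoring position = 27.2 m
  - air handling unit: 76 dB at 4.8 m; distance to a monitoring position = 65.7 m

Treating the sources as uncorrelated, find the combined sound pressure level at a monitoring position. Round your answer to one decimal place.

75.0 dB

Propagate each source to the receiver with L = L_ref − 20·log₁₀(r/r_ref), then add intensities.
pump: 91 − 20·log₁₀(39.9/3.6) = 91 − 20.89 = 70.11 dB.
woodworking router: 93 − 20·log₁₀(27.2/2.8) = 93 − 19.75 = 73.25 dB.
air handling unit: 76 − 20·log₁₀(65.7/4.8) = 76 − 22.73 = 53.27 dB.
Σ 10^(L/10) = 3.160e+07 → L_total = 10·log₁₀(3.160e+07) = 75.00 dB.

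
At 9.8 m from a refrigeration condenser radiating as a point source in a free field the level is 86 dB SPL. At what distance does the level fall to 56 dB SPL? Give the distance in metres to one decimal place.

The 30.0 dB drop corresponds to a distance ratio of 10^(30.0/20) for a point source.
r₂ = 9.8·10^((86−56)/20) = 9.8·10^(30.0/20) = 309.90 m.

309.9 m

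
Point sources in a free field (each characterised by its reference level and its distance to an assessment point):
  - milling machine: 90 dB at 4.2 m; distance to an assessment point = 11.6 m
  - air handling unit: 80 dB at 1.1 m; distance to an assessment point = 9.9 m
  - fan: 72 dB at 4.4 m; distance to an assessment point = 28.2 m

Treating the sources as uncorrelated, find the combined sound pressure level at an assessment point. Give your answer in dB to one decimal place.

Propagate each source to the receiver with L = L_ref − 20·log₁₀(r/r_ref), then add intensities.
milling machine: 90 − 20·log₁₀(11.6/4.2) = 90 − 8.82 = 81.18 dB.
air handling unit: 80 − 20·log₁₀(9.9/1.1) = 80 − 19.08 = 60.92 dB.
fan: 72 − 20·log₁₀(28.2/4.4) = 72 − 16.14 = 55.86 dB.
Σ 10^(L/10) = 1.327e+08 → L_total = 10·log₁₀(1.327e+08) = 81.23 dB.

81.2 dB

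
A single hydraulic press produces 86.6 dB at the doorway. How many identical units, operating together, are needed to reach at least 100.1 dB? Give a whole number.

Need L₁ + 10·log₁₀ N ≥ 100.1, i.e. log₁₀ N ≥ 1.35.
N ≥ 10^(13.5/10) = 22.387, so N = 23.

23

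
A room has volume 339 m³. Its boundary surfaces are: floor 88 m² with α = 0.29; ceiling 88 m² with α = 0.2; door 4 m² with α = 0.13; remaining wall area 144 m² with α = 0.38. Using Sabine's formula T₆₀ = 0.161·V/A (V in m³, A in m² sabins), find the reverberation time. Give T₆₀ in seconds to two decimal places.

0.55 s

Total absorption A = 88·0.29 + 88·0.2 + 4·0.13 + 144·0.38 = 98.36 m² sabins.
T₆₀ = 0.161·V/A = 0.161·339/98.36 = 0.555 s.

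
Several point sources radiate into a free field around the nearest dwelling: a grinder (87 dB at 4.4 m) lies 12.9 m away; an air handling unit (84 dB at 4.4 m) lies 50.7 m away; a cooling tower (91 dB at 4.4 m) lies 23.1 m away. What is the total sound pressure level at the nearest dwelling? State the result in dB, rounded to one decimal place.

80.2 dB

Propagate each source to the receiver with L = L_ref − 20·log₁₀(r/r_ref), then add intensities.
grinder: 87 − 20·log₁₀(12.9/4.4) = 87 − 9.34 = 77.66 dB.
air handling unit: 84 − 20·log₁₀(50.7/4.4) = 84 − 21.23 = 62.77 dB.
cooling tower: 91 − 20·log₁₀(23.1/4.4) = 91 − 14.40 = 76.60 dB.
Σ 10^(L/10) = 1.059e+08 → L_total = 10·log₁₀(1.059e+08) = 80.25 dB.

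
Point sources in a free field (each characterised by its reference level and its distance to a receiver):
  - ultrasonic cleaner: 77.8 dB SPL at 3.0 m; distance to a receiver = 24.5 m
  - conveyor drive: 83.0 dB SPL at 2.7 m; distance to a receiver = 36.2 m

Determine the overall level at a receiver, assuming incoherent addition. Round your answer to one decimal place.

Apply inverse-square spreading to bring every level to the receiver, then sum 10^(L/10).
ultrasonic cleaner: 77.8 − 20·log₁₀(24.5/3.0) = 77.8 − 18.24 = 59.56 dB SPL.
conveyor drive: 83.0 − 20·log₁₀(36.2/2.7) = 83.0 − 22.55 = 60.45 dB SPL.
Σ 10^(L/10) = 2.013e+06 → L_total = 10·log₁₀(2.013e+06) = 63.04 dB SPL.

63.0 dB SPL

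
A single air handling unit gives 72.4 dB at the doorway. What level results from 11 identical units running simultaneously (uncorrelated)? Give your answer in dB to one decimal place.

N identical incoherent sources raise the level by 10·log₁₀ N.
L_total = 72.4 + 10·log₁₀(11) = 72.4 + 10.414 = 82.81 dB.

82.8 dB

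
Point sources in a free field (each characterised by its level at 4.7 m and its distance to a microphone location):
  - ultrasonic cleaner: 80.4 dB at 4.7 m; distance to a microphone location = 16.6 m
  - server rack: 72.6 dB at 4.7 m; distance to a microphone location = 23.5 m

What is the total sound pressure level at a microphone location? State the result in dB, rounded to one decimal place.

69.8 dB

Propagate each source to the receiver with L = L_ref − 20·log₁₀(r/r_ref), then add intensities.
ultrasonic cleaner: 80.4 − 20·log₁₀(16.6/4.7) = 80.4 − 10.96 = 69.44 dB.
server rack: 72.6 − 20·log₁₀(23.5/4.7) = 72.6 − 13.98 = 58.62 dB.
Σ 10^(L/10) = 9.518e+06 → L_total = 10·log₁₀(9.518e+06) = 69.79 dB.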